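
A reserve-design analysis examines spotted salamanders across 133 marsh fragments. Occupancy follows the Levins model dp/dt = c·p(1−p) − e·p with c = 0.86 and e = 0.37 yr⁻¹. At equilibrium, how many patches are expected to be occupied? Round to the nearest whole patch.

76

p* = 1 − e/c = 1 − 0.37/0.86 = 0.5698.
Expected occupied patches = N × p* = 133 × 0.5698 = 75.78 ≈ 76.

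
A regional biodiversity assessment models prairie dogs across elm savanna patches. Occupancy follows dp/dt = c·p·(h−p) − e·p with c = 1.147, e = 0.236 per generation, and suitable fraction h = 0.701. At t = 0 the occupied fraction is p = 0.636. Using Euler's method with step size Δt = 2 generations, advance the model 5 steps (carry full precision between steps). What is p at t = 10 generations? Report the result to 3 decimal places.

0.495

Update rule: p ← p + [c·p·(h−p) − e·p]·Δt with Δt = 2.
p: 0.63600 → 0.43064  (Δp = -0.20536)
p: 0.43064 → 0.49446  (Δp = +0.06382)
p: 0.49446 → 0.49535  (Δp = +0.00089)
p: 0.49535 → 0.49523  (Δp = -0.00012)
p: 0.49523 → 0.49525  (Δp = +0.00002)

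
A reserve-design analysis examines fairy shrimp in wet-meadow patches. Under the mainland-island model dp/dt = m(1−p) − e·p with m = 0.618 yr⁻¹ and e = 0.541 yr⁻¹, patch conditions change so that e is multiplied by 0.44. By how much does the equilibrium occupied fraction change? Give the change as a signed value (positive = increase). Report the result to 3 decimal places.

Before: p* = 0.618/(0.618+0.541) = 0.5332.
After: m = 0.618, e = 0.23804; p* = 0.618/0.8560 = 0.7219.
Δp* = 0.7219 − 0.5332 = +0.1887.

0.189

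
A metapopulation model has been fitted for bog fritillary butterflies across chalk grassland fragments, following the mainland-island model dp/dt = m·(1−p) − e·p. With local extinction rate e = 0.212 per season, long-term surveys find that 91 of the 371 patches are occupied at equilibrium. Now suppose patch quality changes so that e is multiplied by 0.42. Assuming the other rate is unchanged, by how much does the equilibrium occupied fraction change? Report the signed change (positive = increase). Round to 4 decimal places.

Observed p* = 91/371 = 0.24528.
Balance m(1−p*) = e·p* gives m = e·p*/(1−p*) = 0.212×0.24528/0.75472 = 0.06890.
New p* = m/(m+e) = 0.06890/(0.06890+0.08904) = 0.43624.
Δp* = 0.43624 − 0.24528 = +0.19096.

0.1910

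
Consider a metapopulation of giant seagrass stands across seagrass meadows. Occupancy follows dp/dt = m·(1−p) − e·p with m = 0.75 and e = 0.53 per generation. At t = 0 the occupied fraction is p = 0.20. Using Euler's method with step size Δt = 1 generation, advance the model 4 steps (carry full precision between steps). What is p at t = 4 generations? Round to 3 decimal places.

Update rule: p ← p + [m·(1−p) − e·p]·Δt with Δt = 1.
t = 1: p = 0.20000 + (+0.49400) = 0.69400
t = 2: p = 0.69400 + (-0.13832) = 0.55568
t = 3: p = 0.55568 + (+0.03873) = 0.59441
t = 4: p = 0.59441 + (-0.01084) = 0.58357

0.584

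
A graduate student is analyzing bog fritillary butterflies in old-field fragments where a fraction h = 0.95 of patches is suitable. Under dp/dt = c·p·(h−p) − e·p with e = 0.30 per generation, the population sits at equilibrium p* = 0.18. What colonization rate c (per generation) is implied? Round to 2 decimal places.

0.39

At equilibrium c(h−p*) = e, so c = e/(h−p*).
c = 0.30/(0.95 − 0.18) = 0.30/0.7700 = 0.3896.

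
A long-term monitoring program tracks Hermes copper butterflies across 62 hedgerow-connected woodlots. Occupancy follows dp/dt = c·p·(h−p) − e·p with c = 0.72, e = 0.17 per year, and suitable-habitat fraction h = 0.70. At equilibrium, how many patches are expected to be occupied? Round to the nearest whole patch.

29

p* = h − e/c = 0.70 − 0.2361 = 0.4639.
Expected occupied patches = N × p* = 62 × 0.4639 = 28.76 ≈ 29.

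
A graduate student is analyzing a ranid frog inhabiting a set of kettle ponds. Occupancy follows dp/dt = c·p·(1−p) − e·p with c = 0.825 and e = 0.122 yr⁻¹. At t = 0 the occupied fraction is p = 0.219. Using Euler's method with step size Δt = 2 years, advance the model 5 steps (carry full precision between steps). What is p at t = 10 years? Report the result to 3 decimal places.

0.856

Update rule: p ← p + [c·p·(1−p) − e·p]·Δt with Δt = 2.
step 1: Δp = +0.22878, p = 0.44778
step 2: Δp = +0.29874, p = 0.74652
step 3: Δp = +0.13007, p = 0.87660
step 4: Δp = -0.03540, p = 0.84120
step 5: Δp = +0.01516, p = 0.85636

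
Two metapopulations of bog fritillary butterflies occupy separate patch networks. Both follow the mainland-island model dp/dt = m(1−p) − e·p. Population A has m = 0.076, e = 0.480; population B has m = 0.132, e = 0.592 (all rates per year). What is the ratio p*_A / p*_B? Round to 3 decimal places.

0.750

A: p*_A = m/(m+e) = 0.076/0.5560 = 0.1367.
B: p*_B = 0.132/0.7240 = 0.1823.
p*_A / p*_B = 0.1367/0.1823 = 0.7497.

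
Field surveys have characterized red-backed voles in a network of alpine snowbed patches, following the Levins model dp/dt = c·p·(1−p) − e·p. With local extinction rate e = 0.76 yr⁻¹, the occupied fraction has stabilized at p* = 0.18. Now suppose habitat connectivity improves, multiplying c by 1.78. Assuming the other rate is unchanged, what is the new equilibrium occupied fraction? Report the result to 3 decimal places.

0.539

Balance c(1−p*) = e gives c = e/(1 − 0.18000) = 0.76/0.82000 = 0.92683.
New p* = 1 − e/c = 1 − 0.76000/1.64976 = 0.53933.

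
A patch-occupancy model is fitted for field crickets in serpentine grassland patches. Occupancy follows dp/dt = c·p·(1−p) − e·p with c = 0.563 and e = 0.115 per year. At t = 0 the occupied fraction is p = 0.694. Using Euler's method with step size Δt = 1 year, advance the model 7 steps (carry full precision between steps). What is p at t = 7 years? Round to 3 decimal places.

Update rule: p ← p + [c·p·(1−p) − e·p]·Δt with Δt = 1.
t = 1: p = 0.69400 + (+0.03975) = 0.73375
t = 2: p = 0.73375 + (+0.02561) = 0.75936
t = 3: p = 0.75936 + (+0.01555) = 0.77491
t = 4: p = 0.77491 + (+0.00909) = 0.78400
t = 5: p = 0.78400 + (+0.00518) = 0.78918
t = 6: p = 0.78918 + (+0.00291) = 0.79209
t = 7: p = 0.79209 + (+0.00163) = 0.79372

0.794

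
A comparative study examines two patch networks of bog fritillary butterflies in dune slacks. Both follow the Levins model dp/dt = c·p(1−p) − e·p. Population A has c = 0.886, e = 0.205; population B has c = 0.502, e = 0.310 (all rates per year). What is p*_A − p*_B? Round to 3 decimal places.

A: p*_A = 1 − 0.205/0.886 = 0.7686.
B: p*_B = 1 − 0.310/0.502 = 0.3825.
p*_A − p*_B = 0.7686 − 0.3825 = 0.3862.

0.386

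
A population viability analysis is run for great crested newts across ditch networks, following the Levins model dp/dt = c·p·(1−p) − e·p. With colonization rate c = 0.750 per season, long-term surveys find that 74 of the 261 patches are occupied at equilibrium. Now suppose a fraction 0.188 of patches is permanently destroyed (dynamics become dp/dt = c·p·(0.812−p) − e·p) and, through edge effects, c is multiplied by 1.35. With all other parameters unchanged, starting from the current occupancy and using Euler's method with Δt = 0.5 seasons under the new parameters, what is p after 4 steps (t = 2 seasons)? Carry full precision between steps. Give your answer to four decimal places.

Observed p* = 74/261 = 0.28352.
Balance c(1−p*) = e gives e = 0.750×(1 − 0.28352) = 0.53736.
Starting from p₀ = 0.28352; update p ← p + (dp/dt)·Δt with the new parameters.
  1  |  dp/dt·Δt = -0.000323  |  p_1 = 0.283202
  2  |  dp/dt·Δt = -0.000276  |  p_2 = 0.282926
  3  |  dp/dt·Δt = -0.000236  |  p_3 = 0.282690
  4  |  dp/dt·Δt = -0.000202  |  p_4 = 0.282488

0.2825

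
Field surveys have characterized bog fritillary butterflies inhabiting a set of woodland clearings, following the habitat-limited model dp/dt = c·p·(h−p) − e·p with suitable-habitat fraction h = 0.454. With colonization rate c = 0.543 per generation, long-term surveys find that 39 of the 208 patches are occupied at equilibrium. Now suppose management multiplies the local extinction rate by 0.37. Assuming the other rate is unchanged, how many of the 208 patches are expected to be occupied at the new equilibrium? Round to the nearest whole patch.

74

Observed p* = 39/208 = 0.18750.
Balance c(h−p*) = e gives e = 0.543×(0.454 − 0.18750) = 0.14471.
New p* = 0.454 − e/c = 0.454 − 0.05354/0.54300 = 0.35540.
Expected occupied = 208 × 0.35540 = 73.92 ≈ 74.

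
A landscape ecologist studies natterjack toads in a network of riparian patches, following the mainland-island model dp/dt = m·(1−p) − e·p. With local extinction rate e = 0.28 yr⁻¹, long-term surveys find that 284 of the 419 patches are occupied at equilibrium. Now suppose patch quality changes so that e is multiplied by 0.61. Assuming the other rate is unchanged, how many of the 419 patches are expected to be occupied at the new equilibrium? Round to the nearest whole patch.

325

Observed p* = 284/419 = 0.67780.
Balance m(1−p*) = e·p* gives m = e·p*/(1−p*) = 0.28×0.67780/0.32220 = 0.58903.
New p* = m/(m+e) = 0.58903/(0.58903+0.17080) = 0.77521.
Expected occupied = 419 × 0.77521 = 324.81 ≈ 325.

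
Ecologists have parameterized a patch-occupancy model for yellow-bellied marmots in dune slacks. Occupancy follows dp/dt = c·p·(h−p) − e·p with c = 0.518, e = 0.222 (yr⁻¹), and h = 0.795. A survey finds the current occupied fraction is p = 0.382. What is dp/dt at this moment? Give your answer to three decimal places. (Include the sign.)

Colonization term: c·p·(h−p) = 0.518×0.382×0.4130 = 0.08172.
Extinction term: e·p = 0.08480.
dp/dt = 0.08172 − 0.08480 = -0.00308.

-0.003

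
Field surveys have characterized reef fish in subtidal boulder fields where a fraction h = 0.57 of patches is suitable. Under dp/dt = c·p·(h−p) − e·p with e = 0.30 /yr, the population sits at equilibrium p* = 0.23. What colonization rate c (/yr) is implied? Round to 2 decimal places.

0.88

At equilibrium c(h−p*) = e, so c = e/(h−p*).
c = 0.30/(0.57 − 0.23) = 0.30/0.3400 = 0.8824.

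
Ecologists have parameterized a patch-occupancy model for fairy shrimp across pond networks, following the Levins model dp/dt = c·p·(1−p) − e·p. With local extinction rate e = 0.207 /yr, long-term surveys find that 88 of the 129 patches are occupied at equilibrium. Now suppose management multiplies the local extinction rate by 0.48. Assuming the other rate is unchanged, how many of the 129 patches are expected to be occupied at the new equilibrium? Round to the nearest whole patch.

109

Observed p* = 88/129 = 0.68217.
Balance c(1−p*) = e gives c = e/(1 − 0.68217) = 0.207/0.31783 = 0.65129.
New p* = 1 − e/c = 1 − 0.09936/0.65129 = 0.84744.
Expected occupied = 129 × 0.84744 = 109.32 ≈ 109.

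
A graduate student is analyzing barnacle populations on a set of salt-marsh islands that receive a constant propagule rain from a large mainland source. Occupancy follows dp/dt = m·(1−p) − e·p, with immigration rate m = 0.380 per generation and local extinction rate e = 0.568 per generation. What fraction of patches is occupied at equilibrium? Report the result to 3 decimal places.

0.401

At equilibrium the propagule rain into empty patches balances local extinction: m(1−p*) = e·p*.
p* = m/(m+e) = 0.380/(0.380+0.568) = 0.380/0.9480 = 0.4008.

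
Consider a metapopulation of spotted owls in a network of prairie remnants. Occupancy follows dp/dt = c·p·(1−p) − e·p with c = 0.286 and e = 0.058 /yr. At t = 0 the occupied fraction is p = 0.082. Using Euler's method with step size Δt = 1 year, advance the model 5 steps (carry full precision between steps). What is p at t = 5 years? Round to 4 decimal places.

Update rule: p ← p + [c·p·(1−p) − e·p]·Δt with Δt = 1.
p: 0.08200 → 0.09877  (Δp = +0.01677)
p: 0.09877 → 0.11850  (Δp = +0.01973)
p: 0.11850 → 0.14151  (Δp = +0.02300)
p: 0.14151 → 0.16804  (Δp = +0.02654)
p: 0.16804 → 0.19828  (Δp = +0.03024)

0.1983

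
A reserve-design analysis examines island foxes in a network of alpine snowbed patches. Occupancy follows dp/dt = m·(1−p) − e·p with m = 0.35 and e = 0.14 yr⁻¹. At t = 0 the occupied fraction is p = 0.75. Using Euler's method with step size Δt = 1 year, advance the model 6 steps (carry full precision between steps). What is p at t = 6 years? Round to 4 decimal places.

0.7149

Update rule: p ← p + [m·(1−p) − e·p]·Δt with Δt = 1.
step 1: Δp = -0.01750, p = 0.73250
step 2: Δp = -0.00892, p = 0.72357
step 3: Δp = -0.00455, p = 0.71902
step 4: Δp = -0.00232, p = 0.71670
step 5: Δp = -0.00118, p = 0.71552
step 6: Δp = -0.00060, p = 0.71491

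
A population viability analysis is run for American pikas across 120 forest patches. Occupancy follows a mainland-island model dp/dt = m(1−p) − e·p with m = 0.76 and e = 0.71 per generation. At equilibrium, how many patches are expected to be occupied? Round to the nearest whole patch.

62

p* = m/(m+e) = 0.76/1.4700 = 0.5170.
Expected occupied patches = N × p* = 120 × 0.5170 = 62.04 ≈ 62.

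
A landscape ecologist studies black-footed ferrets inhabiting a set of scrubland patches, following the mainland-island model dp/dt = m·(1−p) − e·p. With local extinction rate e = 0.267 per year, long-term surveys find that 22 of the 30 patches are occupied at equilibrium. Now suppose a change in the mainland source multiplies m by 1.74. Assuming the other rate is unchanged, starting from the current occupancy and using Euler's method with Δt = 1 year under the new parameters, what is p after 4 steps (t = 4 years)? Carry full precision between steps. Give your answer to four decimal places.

Observed p* = 22/30 = 0.73333.
Balance m(1−p*) = e·p* gives m = e·p*/(1−p*) = 0.267×0.73333/0.26667 = 0.73425.
Starting from p₀ = 0.73333; update p ← p + (dp/dt)·Δt with the new parameters.
p: 0.73333 → 0.87823  (Δp = +0.14489)
p: 0.87823 → 0.79932  (Δp = -0.07891)
p: 0.79932 → 0.84229  (Δp = +0.04297)
p: 0.84229 → 0.81889  (Δp = -0.02340)

0.8189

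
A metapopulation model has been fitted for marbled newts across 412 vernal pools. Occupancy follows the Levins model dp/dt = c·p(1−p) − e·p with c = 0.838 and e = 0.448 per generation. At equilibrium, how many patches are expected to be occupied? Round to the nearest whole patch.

p* = 1 − e/c = 1 − 0.448/0.838 = 0.4654.
Expected occupied patches = N × p* = 412 × 0.4654 = 191.74 ≈ 192.

192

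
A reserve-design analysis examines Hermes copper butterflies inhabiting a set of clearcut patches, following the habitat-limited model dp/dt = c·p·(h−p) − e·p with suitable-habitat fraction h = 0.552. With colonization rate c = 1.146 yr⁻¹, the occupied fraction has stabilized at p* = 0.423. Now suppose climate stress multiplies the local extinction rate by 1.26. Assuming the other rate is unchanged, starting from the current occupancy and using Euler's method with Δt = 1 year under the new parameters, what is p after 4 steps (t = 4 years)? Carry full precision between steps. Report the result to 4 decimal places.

0.3922

Balance c(h−p*) = e gives e = 1.146×(0.552 − 0.42300) = 0.14783.
Starting from p₀ = 0.42300; update p ← p + (dp/dt)·Δt with the new parameters.
t = 1: p = 0.42300 + (-0.01626) = 0.40674
t = 2: p = 0.40674 + (-0.00806) = 0.39869
t = 3: p = 0.39869 + (-0.00422) = 0.39447
t = 4: p = 0.39447 + (-0.00227) = 0.39221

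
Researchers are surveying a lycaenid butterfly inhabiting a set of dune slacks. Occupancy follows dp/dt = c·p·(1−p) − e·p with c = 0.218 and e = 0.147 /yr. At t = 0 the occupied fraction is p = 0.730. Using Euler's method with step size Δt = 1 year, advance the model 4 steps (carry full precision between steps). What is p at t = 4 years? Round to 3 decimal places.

Update rule: p ← p + [c·p·(1−p) − e·p]·Δt with Δt = 1.
p: 0.73000 → 0.66566  (Δp = -0.06434)
p: 0.66566 → 0.61632  (Δp = -0.04933)
p: 0.61632 → 0.57727  (Δp = -0.03905)
p: 0.57727 → 0.54561  (Δp = -0.03166)

0.546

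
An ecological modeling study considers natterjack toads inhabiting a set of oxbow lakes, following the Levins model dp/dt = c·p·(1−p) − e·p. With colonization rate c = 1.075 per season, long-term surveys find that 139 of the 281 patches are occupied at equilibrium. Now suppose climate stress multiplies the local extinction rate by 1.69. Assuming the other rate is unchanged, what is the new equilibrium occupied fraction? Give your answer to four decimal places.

0.1460

Observed p* = 139/281 = 0.49466.
Balance c(1−p*) = e gives e = 1.075×(1 − 0.49466) = 0.54324.
New p* = 1 − e/c = 1 − 0.91808/1.07500 = 0.14597.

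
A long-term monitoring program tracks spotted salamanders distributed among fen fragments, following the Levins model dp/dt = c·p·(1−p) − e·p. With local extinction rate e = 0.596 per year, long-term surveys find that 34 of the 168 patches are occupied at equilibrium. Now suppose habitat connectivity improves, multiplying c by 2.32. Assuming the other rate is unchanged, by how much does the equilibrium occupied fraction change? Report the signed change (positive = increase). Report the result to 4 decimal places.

Observed p* = 34/168 = 0.20238.
Balance c(1−p*) = e gives c = e/(1 − 0.20238) = 0.596/0.79762 = 0.74722.
New p* = 1 − e/c = 1 − 0.59600/1.73355 = 0.65620.
Δp* = 0.65620 − 0.20238 = +0.45382.

0.4538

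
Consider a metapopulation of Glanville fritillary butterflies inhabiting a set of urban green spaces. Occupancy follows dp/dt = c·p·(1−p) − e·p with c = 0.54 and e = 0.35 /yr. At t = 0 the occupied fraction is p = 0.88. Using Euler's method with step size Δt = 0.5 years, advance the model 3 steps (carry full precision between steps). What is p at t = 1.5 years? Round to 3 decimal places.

0.614

Update rule: p ← p + [c·p·(1−p) − e·p]·Δt with Δt = 0.5.
step 1: Δp = -0.12549, p = 0.75451
step 2: Δp = -0.08203, p = 0.67248
step 3: Δp = -0.05822, p = 0.61427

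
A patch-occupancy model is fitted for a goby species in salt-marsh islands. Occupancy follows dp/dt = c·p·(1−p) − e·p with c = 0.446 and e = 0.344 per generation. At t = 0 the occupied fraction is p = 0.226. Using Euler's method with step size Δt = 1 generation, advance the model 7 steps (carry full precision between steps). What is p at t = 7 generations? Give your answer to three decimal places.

Update rule: p ← p + [c·p·(1−p) − e·p]·Δt with Δt = 1.
p: 0.22600 → 0.22627  (Δp = +0.00027)
p: 0.22627 → 0.22652  (Δp = +0.00024)
p: 0.22652 → 0.22674  (Δp = +0.00022)
p: 0.22674 → 0.22694  (Δp = +0.00020)
p: 0.22694 → 0.22711  (Δp = +0.00018)
p: 0.22711 → 0.22728  (Δp = +0.00016)
p: 0.22728 → 0.22742  (Δp = +0.00014)

0.227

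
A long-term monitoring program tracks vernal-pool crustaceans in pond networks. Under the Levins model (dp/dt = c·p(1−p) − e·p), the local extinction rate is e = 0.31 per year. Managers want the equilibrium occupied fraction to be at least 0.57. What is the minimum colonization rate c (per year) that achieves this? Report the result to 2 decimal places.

0.72

p* = 1 − e/c ≥ 0.57 requires e/c ≤ 0.4300, i.e. c ≥ e/0.4300.
c_min = 0.31/0.4300 = 0.7209.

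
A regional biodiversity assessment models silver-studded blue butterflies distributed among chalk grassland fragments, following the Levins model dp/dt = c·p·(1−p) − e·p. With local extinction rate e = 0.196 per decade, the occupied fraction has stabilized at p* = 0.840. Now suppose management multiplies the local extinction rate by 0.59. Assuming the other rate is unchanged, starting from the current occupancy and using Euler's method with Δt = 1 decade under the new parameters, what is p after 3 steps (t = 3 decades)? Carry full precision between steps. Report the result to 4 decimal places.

0.9056

Balance c(1−p*) = e gives c = e/(1 − 0.84000) = 0.196/0.16000 = 1.22500.
Starting from p₀ = 0.84000; update p ← p + (dp/dt)·Δt with the new parameters.
  1  |  dp/dt·Δt = +0.067502  |  p_1 = 0.907502
  2  |  dp/dt·Δt = -0.002115  |  p_2 = 0.905388
  3  |  dp/dt·Δt = +0.000236  |  p_3 = 0.905623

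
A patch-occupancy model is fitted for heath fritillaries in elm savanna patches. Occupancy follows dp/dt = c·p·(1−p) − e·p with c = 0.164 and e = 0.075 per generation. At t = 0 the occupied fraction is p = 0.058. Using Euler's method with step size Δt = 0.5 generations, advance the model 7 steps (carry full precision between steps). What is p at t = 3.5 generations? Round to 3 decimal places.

0.076

Update rule: p ← p + [c·p·(1−p) − e·p]·Δt with Δt = 0.5.
p: 0.05800 → 0.06031  (Δp = +0.00231)
p: 0.06031 → 0.06269  (Δp = +0.00239)
p: 0.06269 → 0.06516  (Δp = +0.00247)
p: 0.06516 → 0.06771  (Δp = +0.00255)
p: 0.06771 → 0.07035  (Δp = +0.00264)
p: 0.07035 → 0.07307  (Δp = +0.00272)
p: 0.07307 → 0.07588  (Δp = +0.00281)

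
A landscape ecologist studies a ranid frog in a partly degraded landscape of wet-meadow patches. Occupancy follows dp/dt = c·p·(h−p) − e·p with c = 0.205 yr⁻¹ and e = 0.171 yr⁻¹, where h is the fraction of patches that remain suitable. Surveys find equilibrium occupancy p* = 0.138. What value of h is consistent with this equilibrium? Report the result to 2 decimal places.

At equilibrium c(h−p*) = e, so h = p* + e/c.
h = 0.138 + 0.171/0.205 = 0.138 + 0.8341 = 0.9721.

0.97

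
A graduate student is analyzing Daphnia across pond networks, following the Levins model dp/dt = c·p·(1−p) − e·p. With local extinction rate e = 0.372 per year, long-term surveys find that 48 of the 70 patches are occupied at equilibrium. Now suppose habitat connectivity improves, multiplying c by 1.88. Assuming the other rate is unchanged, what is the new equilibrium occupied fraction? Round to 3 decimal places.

Observed p* = 48/70 = 0.68571.
Balance c(1−p*) = e gives c = e/(1 − 0.68571) = 0.372/0.31429 = 1.18362.
New p* = 1 − e/c = 1 − 0.37200/2.22521 = 0.83282.

0.833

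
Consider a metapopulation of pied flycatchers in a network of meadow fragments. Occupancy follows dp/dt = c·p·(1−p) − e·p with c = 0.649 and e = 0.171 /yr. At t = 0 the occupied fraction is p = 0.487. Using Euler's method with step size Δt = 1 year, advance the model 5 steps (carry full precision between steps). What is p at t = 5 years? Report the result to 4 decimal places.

Update rule: p ← p + [c·p·(1−p) − e·p]·Δt with Δt = 1.
step 1: Δp = +0.07886, p = 0.56586
step 2: Δp = +0.06267, p = 0.62854
step 3: Δp = +0.04405, p = 0.67258
step 4: Δp = +0.02791, p = 0.70049
step 5: Δp = +0.01638, p = 0.71687

0.7169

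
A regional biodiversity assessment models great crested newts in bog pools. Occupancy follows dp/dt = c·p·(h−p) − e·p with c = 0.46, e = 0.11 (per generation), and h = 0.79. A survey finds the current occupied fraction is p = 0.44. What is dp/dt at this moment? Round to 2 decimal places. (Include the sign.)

0.02

Colonization term: c·p·(h−p) = 0.46×0.44×0.3500 = 0.07084.
Extinction term: e·p = 0.04840.
dp/dt = 0.07084 − 0.04840 = 0.02244.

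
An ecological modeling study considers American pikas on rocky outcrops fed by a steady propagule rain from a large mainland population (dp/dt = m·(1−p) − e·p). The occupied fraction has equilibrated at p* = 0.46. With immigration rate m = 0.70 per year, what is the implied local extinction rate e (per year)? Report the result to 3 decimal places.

0.822

At equilibrium m(1−p*) = e·p*, so e = m(1−p*)/p*.
e = 0.70 × 0.5400 / 0.46 = 0.8217.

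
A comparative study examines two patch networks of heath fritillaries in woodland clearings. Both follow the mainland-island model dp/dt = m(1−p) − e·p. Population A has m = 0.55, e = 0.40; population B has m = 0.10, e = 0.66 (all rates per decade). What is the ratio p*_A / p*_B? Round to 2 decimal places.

A: p*_A = m/(m+e) = 0.55/0.9500 = 0.5789.
B: p*_B = 0.10/0.7600 = 0.1316.
p*_A / p*_B = 0.5789/0.1316 = 4.4000.

4.40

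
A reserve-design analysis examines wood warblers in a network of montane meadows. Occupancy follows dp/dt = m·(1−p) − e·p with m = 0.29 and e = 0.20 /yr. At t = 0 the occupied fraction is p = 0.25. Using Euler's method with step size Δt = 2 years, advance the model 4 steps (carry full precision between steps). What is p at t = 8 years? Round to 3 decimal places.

Update rule: p ← p + [m·(1−p) − e·p]·Δt with Δt = 2.
step 1: Δp = +0.33500, p = 0.58500
step 2: Δp = +0.00670, p = 0.59170
step 3: Δp = +0.00013, p = 0.59183
step 4: Δp = +0.00000, p = 0.59184

0.592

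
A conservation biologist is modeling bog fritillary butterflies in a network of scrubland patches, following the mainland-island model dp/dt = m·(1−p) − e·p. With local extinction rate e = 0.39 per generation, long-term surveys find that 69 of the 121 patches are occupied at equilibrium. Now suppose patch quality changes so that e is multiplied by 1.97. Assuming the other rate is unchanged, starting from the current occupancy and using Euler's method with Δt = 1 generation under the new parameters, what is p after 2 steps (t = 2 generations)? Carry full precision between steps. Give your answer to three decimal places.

0.416

Observed p* = 69/121 = 0.57025.
Balance m(1−p*) = e·p* gives m = e·p*/(1−p*) = 0.39×0.57025/0.42975 = 0.51750.
Starting from p₀ = 0.57025; update p ← p + (dp/dt)·Δt with the new parameters.
p: 0.57025 → 0.35452  (Δp = -0.21572)
p: 0.35452 → 0.41618  (Δp = +0.06165)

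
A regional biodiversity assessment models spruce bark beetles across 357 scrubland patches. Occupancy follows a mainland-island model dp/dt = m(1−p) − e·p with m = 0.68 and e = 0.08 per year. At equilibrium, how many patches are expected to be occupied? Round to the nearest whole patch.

319

p* = m/(m+e) = 0.68/0.7600 = 0.8947.
Expected occupied patches = N × p* = 357 × 0.8947 = 319.42 ≈ 319.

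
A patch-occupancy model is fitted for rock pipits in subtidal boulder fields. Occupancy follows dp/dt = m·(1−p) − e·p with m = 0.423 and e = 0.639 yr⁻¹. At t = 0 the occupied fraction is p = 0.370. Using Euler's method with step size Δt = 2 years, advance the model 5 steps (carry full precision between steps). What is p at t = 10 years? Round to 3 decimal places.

Update rule: p ← p + [m·(1−p) − e·p]·Δt with Δt = 2.
t = 2: p = 0.37000 + (+0.06012) = 0.43012
t = 4: p = 0.43012 + (-0.06757) = 0.36255
t = 6: p = 0.36255 + (+0.07595) = 0.43850
t = 8: p = 0.43850 + (-0.08537) = 0.35313
t = 10: p = 0.35313 + (+0.09596) = 0.44909

0.449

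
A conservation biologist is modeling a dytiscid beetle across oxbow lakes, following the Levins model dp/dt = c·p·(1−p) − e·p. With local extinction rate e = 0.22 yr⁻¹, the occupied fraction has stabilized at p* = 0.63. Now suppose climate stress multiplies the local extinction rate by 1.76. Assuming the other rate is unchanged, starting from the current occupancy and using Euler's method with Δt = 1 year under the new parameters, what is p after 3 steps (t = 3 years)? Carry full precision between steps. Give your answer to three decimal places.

Balance c(1−p*) = e gives c = e/(1 − 0.63000) = 0.22/0.37000 = 0.59459.
Starting from p₀ = 0.63000; update p ← p + (dp/dt)·Δt with the new parameters.
  1  |  dp/dt·Δt = -0.105336  |  p_1 = 0.524664
  2  |  dp/dt·Δt = -0.054863  |  p_2 = 0.469801
  3  |  dp/dt·Δt = -0.033801  |  p_3 = 0.436000

0.436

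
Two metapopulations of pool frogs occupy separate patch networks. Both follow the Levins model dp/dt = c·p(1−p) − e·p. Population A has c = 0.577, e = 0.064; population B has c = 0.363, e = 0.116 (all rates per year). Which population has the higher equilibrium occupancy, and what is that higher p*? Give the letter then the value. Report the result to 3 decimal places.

A, 0.889

A: p*_A = 1 − 0.064/0.577 = 0.8891.
B: p*_B = 1 − 0.116/0.363 = 0.6804.
A is higher at 0.8891.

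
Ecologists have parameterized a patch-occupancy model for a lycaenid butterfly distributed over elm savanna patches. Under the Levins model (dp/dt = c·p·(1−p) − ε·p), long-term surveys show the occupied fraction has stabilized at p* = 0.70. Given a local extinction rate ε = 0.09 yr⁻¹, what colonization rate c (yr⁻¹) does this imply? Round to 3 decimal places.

0.300

At equilibrium c(1−p*) = ε, so c = ε/(1−p*).
c = 0.09/(1 − 0.70) = 0.09/0.3000 = 0.3000.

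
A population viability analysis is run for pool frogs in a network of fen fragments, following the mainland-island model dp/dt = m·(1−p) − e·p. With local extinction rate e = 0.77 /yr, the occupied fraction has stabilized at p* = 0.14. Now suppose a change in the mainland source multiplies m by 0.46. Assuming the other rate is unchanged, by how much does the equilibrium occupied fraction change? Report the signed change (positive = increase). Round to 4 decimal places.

Balance m(1−p*) = e·p* gives m = e·p*/(1−p*) = 0.77×0.14000/0.86000 = 0.12535.
New p* = m/(m+e) = 0.05766/(0.05766+0.77000) = 0.06967.
Δp* = 0.06967 − 0.14000 = -0.07033.

-0.0703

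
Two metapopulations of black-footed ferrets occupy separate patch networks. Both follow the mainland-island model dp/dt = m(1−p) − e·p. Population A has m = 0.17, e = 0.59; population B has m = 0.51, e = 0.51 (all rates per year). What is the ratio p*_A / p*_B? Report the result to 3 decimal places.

A: p*_A = m/(m+e) = 0.17/0.7600 = 0.2237.
B: p*_B = 0.51/1.0200 = 0.5000.
p*_A / p*_B = 0.2237/0.5000 = 0.4474.

0.447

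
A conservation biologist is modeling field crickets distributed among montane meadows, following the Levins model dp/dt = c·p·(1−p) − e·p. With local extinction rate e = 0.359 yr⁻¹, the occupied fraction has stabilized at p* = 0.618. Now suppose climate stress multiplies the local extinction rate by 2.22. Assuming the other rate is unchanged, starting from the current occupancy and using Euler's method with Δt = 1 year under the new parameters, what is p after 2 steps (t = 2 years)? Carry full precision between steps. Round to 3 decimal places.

Balance c(1−p*) = e gives c = e/(1 − 0.61800) = 0.359/0.38200 = 0.93979.
Starting from p₀ = 0.61800; update p ← p + (dp/dt)·Δt with the new parameters.
p: 0.61800 → 0.34733  (Δp = -0.27067)
p: 0.34733 → 0.28356  (Δp = -0.06377)

0.284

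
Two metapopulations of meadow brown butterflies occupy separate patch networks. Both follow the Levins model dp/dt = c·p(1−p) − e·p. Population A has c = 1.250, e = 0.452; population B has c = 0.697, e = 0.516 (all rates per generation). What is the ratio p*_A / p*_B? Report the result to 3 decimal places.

2.458

A: p*_A = 1 − 0.452/1.250 = 0.6384.
B: p*_B = 1 − 0.516/0.697 = 0.2597.
p*_A / p*_B = 0.6384/0.2597 = 2.4584.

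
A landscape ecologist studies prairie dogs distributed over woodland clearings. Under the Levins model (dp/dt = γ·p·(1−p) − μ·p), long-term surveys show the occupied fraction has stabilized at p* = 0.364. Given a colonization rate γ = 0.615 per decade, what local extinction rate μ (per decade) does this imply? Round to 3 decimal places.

0.391

At equilibrium γ(1−p*) = μ.
μ = 0.615 × (1 − 0.364) = 0.615 × 0.6360 = 0.3911.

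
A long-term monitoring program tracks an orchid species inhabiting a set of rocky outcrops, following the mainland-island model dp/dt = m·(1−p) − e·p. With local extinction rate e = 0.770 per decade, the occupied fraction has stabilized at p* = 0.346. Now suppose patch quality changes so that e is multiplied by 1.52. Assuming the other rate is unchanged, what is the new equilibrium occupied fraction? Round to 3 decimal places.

0.258

Balance m(1−p*) = e·p* gives m = e·p*/(1−p*) = 0.770×0.34600/0.65400 = 0.40737.
New p* = m/(m+e) = 0.40737/(0.40737+1.17040) = 0.25819.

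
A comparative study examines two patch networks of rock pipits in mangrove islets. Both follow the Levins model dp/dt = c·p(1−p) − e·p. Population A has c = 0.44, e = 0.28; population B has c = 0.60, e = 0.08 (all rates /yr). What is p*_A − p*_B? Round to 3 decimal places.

A: p*_A = 1 − 0.28/0.44 = 0.3636.
B: p*_B = 1 − 0.08/0.60 = 0.8667.
p*_A − p*_B = 0.3636 − 0.8667 = -0.5030.

-0.503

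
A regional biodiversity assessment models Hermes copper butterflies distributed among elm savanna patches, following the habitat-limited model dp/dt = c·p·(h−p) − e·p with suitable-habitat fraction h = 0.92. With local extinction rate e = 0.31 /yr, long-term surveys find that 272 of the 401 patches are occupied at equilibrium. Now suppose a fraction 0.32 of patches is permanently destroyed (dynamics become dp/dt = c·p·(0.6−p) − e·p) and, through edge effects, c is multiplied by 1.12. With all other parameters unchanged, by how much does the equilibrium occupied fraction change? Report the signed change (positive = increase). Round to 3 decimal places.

Observed p* = 272/401 = 0.67830.
Balance c(h−p*) = e gives c = e/(0.92 − 0.67830) = 0.31/0.24170 = 1.28258.
New p* = 0.6 − e/c = 0.6 − 0.31000/1.43649 = 0.38420.
Δp* = 0.38420 − 0.67830 = -0.29410.

-0.294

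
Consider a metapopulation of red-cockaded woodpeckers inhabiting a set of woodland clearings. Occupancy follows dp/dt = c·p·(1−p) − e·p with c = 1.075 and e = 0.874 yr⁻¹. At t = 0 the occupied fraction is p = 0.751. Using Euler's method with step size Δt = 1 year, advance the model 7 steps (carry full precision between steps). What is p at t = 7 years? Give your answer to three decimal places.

Update rule: p ← p + [c·p·(1−p) − e·p]·Δt with Δt = 1.
  1  |  dp/dt·Δt = -0.455350  |  p_1 = 0.295650
  2  |  dp/dt·Δt = -0.034539  |  p_2 = 0.261111
  3  |  dp/dt·Δt = -0.020809  |  p_3 = 0.240302
  4  |  dp/dt·Δt = -0.013775  |  p_4 = 0.226527
  5  |  dp/dt·Δt = -0.009631  |  p_5 = 0.216896
  6  |  dp/dt·Δt = -0.006976  |  p_6 = 0.209920
  7  |  dp/dt·Δt = -0.005177  |  p_7 = 0.204742

0.205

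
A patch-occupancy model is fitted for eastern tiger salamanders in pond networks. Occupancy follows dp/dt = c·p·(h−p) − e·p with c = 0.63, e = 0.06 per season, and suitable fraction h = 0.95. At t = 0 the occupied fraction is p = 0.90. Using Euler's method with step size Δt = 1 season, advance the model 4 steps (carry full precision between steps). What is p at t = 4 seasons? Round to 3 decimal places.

Update rule: p ← p + [c·p·(h−p) − e·p]·Δt with Δt = 1.
t = 1: p = 0.90000 + (-0.02565) = 0.87435
t = 2: p = 0.87435 + (-0.01079) = 0.86356
t = 3: p = 0.86356 + (-0.00479) = 0.85877
t = 4: p = 0.85877 + (-0.00217) = 0.85660

0.857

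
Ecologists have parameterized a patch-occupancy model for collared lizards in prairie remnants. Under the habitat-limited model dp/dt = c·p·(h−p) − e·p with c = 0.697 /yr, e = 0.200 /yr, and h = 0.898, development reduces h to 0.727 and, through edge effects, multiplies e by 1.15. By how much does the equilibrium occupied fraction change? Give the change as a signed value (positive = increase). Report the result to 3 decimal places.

Before: p* = h − e/c = 0.898 − 0.200/0.697 = 0.898 − 0.2869 = 0.6111.
After: c = 0.697, e = 0.23, h = 0.727; p* = 0.727 − 0.23/0.697 = 0.3970.
Δp* = 0.3970 − 0.6111 = -0.2140.

-0.214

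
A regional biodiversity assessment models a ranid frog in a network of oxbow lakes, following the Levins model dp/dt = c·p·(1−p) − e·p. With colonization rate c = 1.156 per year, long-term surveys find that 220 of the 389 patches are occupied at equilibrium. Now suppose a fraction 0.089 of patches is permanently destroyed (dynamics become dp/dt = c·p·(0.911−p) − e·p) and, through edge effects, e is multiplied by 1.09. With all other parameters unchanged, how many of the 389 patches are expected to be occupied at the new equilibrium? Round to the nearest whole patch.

170

Observed p* = 220/389 = 0.56555.
Balance c(1−p*) = e gives e = 1.156×(1 − 0.56555) = 0.50222.
New p* = 0.911 − e/c = 0.911 − 0.54742/1.15600 = 0.43745.
Expected occupied = 389 × 0.43745 = 170.17 ≈ 170.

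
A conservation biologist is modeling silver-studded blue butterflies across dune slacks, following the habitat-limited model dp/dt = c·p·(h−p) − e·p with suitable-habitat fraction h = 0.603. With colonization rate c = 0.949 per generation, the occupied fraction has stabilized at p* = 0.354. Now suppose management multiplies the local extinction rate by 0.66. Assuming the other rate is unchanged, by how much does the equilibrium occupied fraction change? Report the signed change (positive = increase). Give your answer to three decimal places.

Balance c(h−p*) = e gives e = 0.949×(0.603 − 0.35400) = 0.23630.
New p* = 0.603 − e/c = 0.603 − 0.15596/0.94900 = 0.43866.
Δp* = 0.43866 − 0.35400 = +0.08466.

0.085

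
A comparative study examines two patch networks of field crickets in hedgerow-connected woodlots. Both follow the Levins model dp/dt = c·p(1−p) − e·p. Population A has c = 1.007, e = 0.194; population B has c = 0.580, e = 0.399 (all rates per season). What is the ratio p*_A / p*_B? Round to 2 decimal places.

A: p*_A = 1 − 0.194/1.007 = 0.8073.
B: p*_B = 1 − 0.399/0.580 = 0.3121.
p*_A / p*_B = 0.8073/0.3121 = 2.5871.

2.59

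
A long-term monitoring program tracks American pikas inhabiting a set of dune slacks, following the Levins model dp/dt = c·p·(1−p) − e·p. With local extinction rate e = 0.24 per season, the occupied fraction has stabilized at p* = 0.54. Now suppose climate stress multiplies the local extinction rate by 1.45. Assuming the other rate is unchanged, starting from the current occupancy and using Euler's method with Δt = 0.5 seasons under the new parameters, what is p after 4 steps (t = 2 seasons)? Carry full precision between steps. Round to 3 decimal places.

0.451

Balance c(1−p*) = e gives c = e/(1 − 0.54000) = 0.24/0.46000 = 0.52174.
Starting from p₀ = 0.54000; update p ← p + (dp/dt)·Δt with the new parameters.
step 1: Δp = -0.02916, p = 0.51084
step 2: Δp = -0.02370, p = 0.48714
step 3: Δp = -0.01959, p = 0.46755
step 4: Δp = -0.01641, p = 0.45114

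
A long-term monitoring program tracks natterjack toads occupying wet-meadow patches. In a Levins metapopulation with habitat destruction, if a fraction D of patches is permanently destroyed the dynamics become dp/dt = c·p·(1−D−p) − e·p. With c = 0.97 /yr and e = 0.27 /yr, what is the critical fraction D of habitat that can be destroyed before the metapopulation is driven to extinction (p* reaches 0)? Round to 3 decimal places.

0.722

The nontrivial equilibrium is p* = (1−D) − e/c; extinction occurs when this hits zero.
So D_crit = 1 − e/c = 1 − 0.27/0.97 = 1 − 0.2784 = 0.7216.
Note this equals the original equilibrium occupancy — the Levins extinction-debt result.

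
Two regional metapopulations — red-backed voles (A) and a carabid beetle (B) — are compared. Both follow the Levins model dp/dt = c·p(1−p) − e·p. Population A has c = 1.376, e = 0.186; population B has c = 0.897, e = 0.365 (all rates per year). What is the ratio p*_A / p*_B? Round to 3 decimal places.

A: p*_A = 1 − 0.186/1.376 = 0.8648.
B: p*_B = 1 − 0.365/0.897 = 0.5931.
p*_A / p*_B = 0.8648/0.5931 = 1.4582.

1.458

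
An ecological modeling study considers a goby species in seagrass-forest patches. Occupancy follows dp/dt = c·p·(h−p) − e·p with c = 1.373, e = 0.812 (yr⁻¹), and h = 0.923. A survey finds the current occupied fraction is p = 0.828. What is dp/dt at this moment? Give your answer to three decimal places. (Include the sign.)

Colonization term: c·p·(h−p) = 1.373×0.828×0.0950 = 0.10800.
Extinction term: e·p = 0.67234.
dp/dt = 0.10800 − 0.67234 = -0.56434.

-0.564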